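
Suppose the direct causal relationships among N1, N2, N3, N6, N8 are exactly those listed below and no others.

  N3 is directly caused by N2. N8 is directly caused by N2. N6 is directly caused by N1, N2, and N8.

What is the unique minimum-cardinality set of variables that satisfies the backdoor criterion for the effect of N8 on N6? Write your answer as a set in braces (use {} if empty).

Variables eligible for adjustment (non-descendants of N8, excluding N8 and N6): {N1, N2, N3}.
Backdoor paths from N8 to N6:
  P1: N8 <- N2 -> N6
The empty set is not sufficient: P1 (N8 <- N2 -> N6) has no collider blocking it and no conditioned non-collider, so it is open.
Try {N2}:
  P1: blocked at fork node N2 ∈ conditioning set.
{N2} contains no descendant of N8 and blocks every backdoor path.
No other singleton works — e.g. {N1} leaves P1 open — so {N2} is the unique smallest valid adjustment set.

{N2}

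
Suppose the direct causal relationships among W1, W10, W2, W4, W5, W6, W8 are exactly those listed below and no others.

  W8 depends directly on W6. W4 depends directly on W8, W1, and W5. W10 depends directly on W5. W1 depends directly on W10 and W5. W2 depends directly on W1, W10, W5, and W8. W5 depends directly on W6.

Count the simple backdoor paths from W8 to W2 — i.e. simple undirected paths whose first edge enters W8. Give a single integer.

A backdoor path from W8 to W2 is any simple undirected path whose first edge points into W8 (i.e. leaves W8 via a parent).
Parents of W8: {W6}.
Enumerating:
  P1: W8 <- W6 -> W5 -> W10 -> W1 -> W2
  P2: W8 <- W6 -> W5 -> W10 -> W2
  P3: W8 <- W6 -> W5 -> W1 <- W10 -> W2
  P4: W8 <- W6 -> W5 -> W1 -> W2
  P5: W8 <- W6 -> W5 -> W2
  P6: W8 <- W6 -> W5 -> W4 <- W1 <- W10 -> W2
  P7: W8 <- W6 -> W5 -> W4 <- W1 -> W2
That exhausts the simple backdoor paths. Count: 7.

7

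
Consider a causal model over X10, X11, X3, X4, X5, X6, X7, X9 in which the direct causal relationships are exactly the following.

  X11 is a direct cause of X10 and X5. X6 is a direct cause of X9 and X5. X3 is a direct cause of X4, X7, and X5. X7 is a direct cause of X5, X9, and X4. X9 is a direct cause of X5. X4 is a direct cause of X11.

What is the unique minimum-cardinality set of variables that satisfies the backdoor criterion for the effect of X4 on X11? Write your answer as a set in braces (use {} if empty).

Variables eligible for adjustment (non-descendants of X4, excluding X4 and X11): {X3, X6, X7, X9}.
Backdoor paths from X4 to X11:
  P1: X4 <- X3 -> X7 -> X9 <- X6 -> X5 <- X11
  P2: X4 <- X3 -> X7 -> X9 -> X5 <- X11
  P3: X4 <- X3 -> X7 -> X5 <- X11
  P4: X4 <- X3 -> X5 <- X11
  P5: X4 <- X7 <- X3 -> X5 <- X11
  P6: X4 <- X7 -> X9 <- X6 -> X5 <- X11
  P7: X4 <- X7 -> X9 -> X5 <- X11
  P8: X4 <- X7 -> X5 <- X11
Each backdoor path contains an unconditioned collider, so every path is already blocked with the empty conditioning set:
  P1: blocked at collider X9 (neither it nor any descendant is in the conditioning set).
  P2: blocked at collider X5 (neither it nor any descendant is in the conditioning set).
  P3: blocked at collider X5 (neither it nor any descendant is in the conditioning set).
  P4: blocked at collider X5 (neither it nor any descendant is in the conditioning set).
  P5: blocked at collider X5 (neither it nor any descendant is in the conditioning set).
  P6: blocked at collider X9 (neither it nor any descendant is in the conditioning set).
  P7: blocked at collider X5 (neither it nor any descendant is in the conditioning set).
  P8: blocked at collider X5 (neither it nor any descendant is in the conditioning set).
The empty set is therefore the unique smallest valid set.

{}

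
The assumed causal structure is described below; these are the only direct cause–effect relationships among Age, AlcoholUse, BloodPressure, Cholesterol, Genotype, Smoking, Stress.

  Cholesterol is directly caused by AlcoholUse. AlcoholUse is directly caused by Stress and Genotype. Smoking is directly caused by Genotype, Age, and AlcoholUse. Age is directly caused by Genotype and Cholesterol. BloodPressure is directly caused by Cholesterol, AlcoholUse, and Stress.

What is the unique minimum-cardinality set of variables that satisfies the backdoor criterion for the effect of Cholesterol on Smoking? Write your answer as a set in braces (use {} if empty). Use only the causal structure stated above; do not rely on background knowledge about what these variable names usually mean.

Variables eligible for adjustment (non-descendants of Cholesterol, excluding Cholesterol and Smoking): {AlcoholUse, Genotype, Stress}.
Backdoor paths from Cholesterol to Smoking:
  P1: Cholesterol <- AlcoholUse <- Genotype -> Age -> Smoking
  P2: Cholesterol <- AlcoholUse <- Genotype -> Smoking
  P3: Cholesterol <- AlcoholUse -> Smoking
The empty set is not sufficient: P1 (Cholesterol <- AlcoholUse <- Genotype -> Age -> Smoking) has no collider blocking it and no conditioned non-collider, so it is open.
Try {AlcoholUse}:
  P1: blocked at chain node AlcoholUse ∈ conditioning set.
  P2: blocked at chain node AlcoholUse ∈ conditioning set.
  P3: blocked at fork node AlcoholUse ∈ conditioning set.
{AlcoholUse} contains no descendant of Cholesterol and blocks every backdoor path.
No other singleton works — e.g. {Genotype} leaves P3 open — so {AlcoholUse} is the unique smallest valid adjustment set.

{AlcoholUse}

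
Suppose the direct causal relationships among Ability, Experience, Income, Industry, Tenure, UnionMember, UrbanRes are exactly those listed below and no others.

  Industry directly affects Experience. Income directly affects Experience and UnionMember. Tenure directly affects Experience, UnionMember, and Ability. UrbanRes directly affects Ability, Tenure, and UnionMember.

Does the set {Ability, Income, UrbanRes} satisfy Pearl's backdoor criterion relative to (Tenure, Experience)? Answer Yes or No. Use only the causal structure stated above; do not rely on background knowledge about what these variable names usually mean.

No

Backdoor paths from Tenure to Experience (paths whose first edge points into Tenure):
  P1: Tenure <- UrbanRes -> UnionMember <- Income -> Experience
Condition 1 (no descendant of Tenure in the set): FAILS — Ability is a descendant of Tenure.
Condition 2 (every backdoor path blocked by {Ability, Income, UrbanRes}):
  P1: blocked at fork node UrbanRes ∈ conditioning set.
{Ability, Income, UrbanRes} does not satisfy the backdoor criterion.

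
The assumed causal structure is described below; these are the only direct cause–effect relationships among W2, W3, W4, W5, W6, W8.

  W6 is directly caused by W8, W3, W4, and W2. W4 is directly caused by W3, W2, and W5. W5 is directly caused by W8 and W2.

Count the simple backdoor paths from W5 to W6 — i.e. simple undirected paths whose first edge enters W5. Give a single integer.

A backdoor path from W5 to W6 is any simple undirected path whose first edge points into W5 (i.e. leaves W5 via a parent).
Parents of W5: {W2, W8}.
Enumerating:
  P1: W5 <- W2 -> W4 <- W3 -> W6
  P2: W5 <- W2 -> W4 -> W6
  P3: W5 <- W2 -> W6
  P4: W5 <- W8 -> W6
That exhausts the simple backdoor paths. Count: 4.

4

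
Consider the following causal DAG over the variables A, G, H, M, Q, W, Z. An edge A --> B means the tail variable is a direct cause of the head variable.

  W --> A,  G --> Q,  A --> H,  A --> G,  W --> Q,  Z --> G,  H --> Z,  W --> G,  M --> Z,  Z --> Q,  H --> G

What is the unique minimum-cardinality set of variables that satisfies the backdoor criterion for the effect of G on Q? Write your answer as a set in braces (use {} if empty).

{W, Z}

Variables eligible for adjustment (non-descendants of G, excluding G and Q): {A, H, M, W, Z}.
Backdoor paths from G to Q:
  P1: G <- W -> A -> H -> Z -> Q
  P2: G <- W -> Q
  P3: G <- A <- W -> Q
  P4: G <- A -> H -> Z -> Q
  P5: G <- H <- A <- W -> Q
  P6: G <- H -> Z -> Q
  P7: G <- Z <- H <- A <- W -> Q
  P8: G <- Z -> Q
The empty set is not sufficient: P1 (G <- W -> A -> H -> Z -> Q) has no collider blocking it and no conditioned non-collider, so it is open.
Try {W, Z}:
  P1: blocked at fork node W ∈ conditioning set.
  P2: blocked at fork node W ∈ conditioning set.
  P3: blocked at fork node W ∈ conditioning set.
  P4: blocked at chain node Z ∈ conditioning set.
  P5: blocked at fork node W ∈ conditioning set.
  P6: blocked at chain node Z ∈ conditioning set.
  P7: blocked at chain node Z ∈ conditioning set.
  P8: blocked at fork node Z ∈ conditioning set.
{W, Z} contains no descendant of G and blocks every backdoor path.
Every element of {W, Z} is needed (dropping W leaves P2 open; dropping Z leaves P4 open), so no proper subset is valid.
Among all size-2 subsets of the eligible variables, only {W, Z} blocks every backdoor path, so it is the unique smallest valid adjustment set.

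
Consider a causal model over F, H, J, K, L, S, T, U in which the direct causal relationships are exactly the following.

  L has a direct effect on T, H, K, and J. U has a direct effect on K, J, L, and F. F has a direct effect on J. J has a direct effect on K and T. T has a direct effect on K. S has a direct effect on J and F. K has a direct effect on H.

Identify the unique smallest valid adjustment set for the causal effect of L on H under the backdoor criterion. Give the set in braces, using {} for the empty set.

{U}

Variables eligible for adjustment (non-descendants of L, excluding L and H): {F, S, U}.
Backdoor paths from L to H:
  P1: L <- U -> F <- S -> J -> T -> K -> H
  P2: L <- U -> F <- S -> J -> K -> H
  P3: L <- U -> F -> J -> T -> K -> H
  P4: L <- U -> F -> J -> K -> H
  P5: L <- U -> J -> T -> K -> H
  P6: L <- U -> J -> K -> H
  P7: L <- U -> K -> H
The empty set is not sufficient: P3 (L <- U -> F -> J -> T -> K -> H) has no collider blocking it and no conditioned non-collider, so it is open.
Try {U}:
  P1: blocked at fork node U ∈ conditioning set.
  P2: blocked at fork node U ∈ conditioning set.
  P3: blocked at fork node U ∈ conditioning set.
  P4: blocked at fork node U ∈ conditioning set.
  P5: blocked at fork node U ∈ conditioning set.
  P6: blocked at fork node U ∈ conditioning set.
  P7: blocked at fork node U ∈ conditioning set.
{U} contains no descendant of L and blocks every backdoor path.
No other singleton works — e.g. {S} leaves P3 open — so {U} is the unique smallest valid adjustment set.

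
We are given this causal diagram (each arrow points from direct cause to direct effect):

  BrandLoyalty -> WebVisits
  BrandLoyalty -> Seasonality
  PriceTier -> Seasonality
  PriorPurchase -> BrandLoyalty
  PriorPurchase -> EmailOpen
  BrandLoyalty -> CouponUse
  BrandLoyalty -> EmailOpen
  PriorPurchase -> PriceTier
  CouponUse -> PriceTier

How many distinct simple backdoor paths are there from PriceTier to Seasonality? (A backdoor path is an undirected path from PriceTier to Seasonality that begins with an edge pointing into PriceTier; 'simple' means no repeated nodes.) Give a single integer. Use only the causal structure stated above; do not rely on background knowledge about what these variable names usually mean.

3

A backdoor path from PriceTier to Seasonality is any simple undirected path whose first edge points into PriceTier (i.e. leaves PriceTier via a parent).
Parents of PriceTier: {CouponUse, PriorPurchase}.
Enumerating:
  P1: PriceTier <- PriorPurchase -> BrandLoyalty -> Seasonality
  P2: PriceTier <- PriorPurchase -> EmailOpen <- BrandLoyalty -> Seasonality
  P3: PriceTier <- CouponUse <- BrandLoyalty -> Seasonality
That exhausts the simple backdoor paths. Count: 3.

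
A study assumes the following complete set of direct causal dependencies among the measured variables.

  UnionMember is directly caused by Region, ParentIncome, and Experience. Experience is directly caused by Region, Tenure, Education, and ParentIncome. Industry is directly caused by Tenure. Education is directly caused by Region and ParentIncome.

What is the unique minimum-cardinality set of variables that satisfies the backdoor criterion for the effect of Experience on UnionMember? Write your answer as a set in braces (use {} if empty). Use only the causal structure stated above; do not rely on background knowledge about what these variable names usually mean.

{ParentIncome, Region}

Variables eligible for adjustment (non-descendants of Experience, excluding Experience and UnionMember): {Education, Industry, ParentIncome, Region, Tenure}.
Backdoor paths from Experience to UnionMember:
  P1: Experience <- Region -> Education <- ParentIncome -> UnionMember
  P2: Experience <- Region -> UnionMember
  P3: Experience <- ParentIncome -> Education <- Region -> UnionMember
  P4: Experience <- ParentIncome -> UnionMember
  P5: Experience <- Education <- Region -> UnionMember
  P6: Experience <- Education <- ParentIncome -> UnionMember
The empty set is not sufficient: P2 (Experience <- Region -> UnionMember) has no collider blocking it and no conditioned non-collider, so it is open.
Try {ParentIncome, Region}:
  P1: blocked at fork node Region ∈ conditioning set.
  P2: blocked at fork node Region ∈ conditioning set.
  P3: blocked at fork node ParentIncome ∈ conditioning set.
  P4: blocked at fork node ParentIncome ∈ conditioning set.
  P5: blocked at fork node Region ∈ conditioning set.
  P6: blocked at fork node ParentIncome ∈ conditioning set.
{ParentIncome, Region} contains no descendant of Experience and blocks every backdoor path.
Every element of {ParentIncome, Region} is needed (dropping ParentIncome leaves P4 open; dropping Region leaves P2 open), so no proper subset is valid.
Among all size-2 subsets of the eligible variables, only {ParentIncome, Region} blocks every backdoor path, so it is the unique smallest valid adjustment set.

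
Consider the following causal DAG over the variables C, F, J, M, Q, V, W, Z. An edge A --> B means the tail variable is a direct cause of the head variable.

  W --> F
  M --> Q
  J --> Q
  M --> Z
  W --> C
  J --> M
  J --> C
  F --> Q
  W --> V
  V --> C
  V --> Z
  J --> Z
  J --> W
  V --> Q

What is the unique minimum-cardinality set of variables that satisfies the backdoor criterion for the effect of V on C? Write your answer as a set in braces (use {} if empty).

Variables eligible for adjustment (non-descendants of V, excluding V and C): {F, J, M, W}.
Backdoor paths from V to C:
  P1: V <- W <- J -> C
  P2: V <- W -> F -> Q <- J -> C
  P3: V <- W -> F -> Q <- M <- J -> C
  P4: V <- W -> F -> Q <- M -> Z <- J -> C
  P5: V <- W -> C
The empty set is not sufficient: P1 (V <- W <- J -> C) has no collider blocking it and no conditioned non-collider, so it is open.
Try {W}:
  P1: blocked at chain node W ∈ conditioning set.
  P2: blocked at fork node W ∈ conditioning set.
  P3: blocked at fork node W ∈ conditioning set.
  P4: blocked at fork node W ∈ conditioning set.
  P5: blocked at fork node W ∈ conditioning set.
{W} contains no descendant of V and blocks every backdoor path.
No other singleton works — e.g. {J} leaves P5 open — so {W} is the unique smallest valid adjustment set.

{W}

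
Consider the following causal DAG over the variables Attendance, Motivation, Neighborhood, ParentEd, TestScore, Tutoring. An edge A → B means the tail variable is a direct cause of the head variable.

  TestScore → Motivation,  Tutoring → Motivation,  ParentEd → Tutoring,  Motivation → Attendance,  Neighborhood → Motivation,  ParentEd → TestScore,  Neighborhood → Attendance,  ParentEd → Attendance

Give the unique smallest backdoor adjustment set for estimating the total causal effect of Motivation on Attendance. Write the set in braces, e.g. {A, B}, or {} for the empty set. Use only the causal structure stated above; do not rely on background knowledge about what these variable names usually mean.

Variables eligible for adjustment (non-descendants of Motivation, excluding Motivation and Attendance): {Neighborhood, ParentEd, TestScore, Tutoring}.
Backdoor paths from Motivation to Attendance:
  P1: Motivation <- Neighborhood -> Attendance
  P2: Motivation <- TestScore <- ParentEd -> Attendance
  P3: Motivation <- Tutoring <- ParentEd -> Attendance
The empty set is not sufficient: P1 (Motivation <- Neighborhood -> Attendance) has no collider blocking it and no conditioned non-collider, so it is open.
Try {Neighborhood, ParentEd}:
  P1: blocked at fork node Neighborhood ∈ conditioning set.
  P2: blocked at fork node ParentEd ∈ conditioning set.
  P3: blocked at fork node ParentEd ∈ conditioning set.
{Neighborhood, ParentEd} contains no descendant of Motivation and blocks every backdoor path.
Every element of {Neighborhood, ParentEd} is needed (dropping Neighborhood leaves P1 open; dropping ParentEd leaves P2 open), so no proper subset is valid.
Among all size-2 subsets of the eligible variables, only {Neighborhood, ParentEd} blocks every backdoor path, so it is the unique smallest valid adjustment set.

{Neighborhood, ParentEd}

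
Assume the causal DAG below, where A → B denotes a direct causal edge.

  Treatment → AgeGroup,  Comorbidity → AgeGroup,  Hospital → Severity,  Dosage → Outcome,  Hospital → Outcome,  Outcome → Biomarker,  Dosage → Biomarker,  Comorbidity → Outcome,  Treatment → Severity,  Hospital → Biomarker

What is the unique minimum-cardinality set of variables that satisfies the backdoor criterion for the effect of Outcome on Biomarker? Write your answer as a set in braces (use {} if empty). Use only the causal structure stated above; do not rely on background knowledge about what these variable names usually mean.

{Dosage, Hospital}

Variables eligible for adjustment (non-descendants of Outcome, excluding Outcome and Biomarker): {AgeGroup, Comorbidity, Dosage, Hospital, Severity, Treatment}.
Backdoor paths from Outcome to Biomarker:
  P1: Outcome <- Dosage -> Biomarker
  P2: Outcome <- Comorbidity -> AgeGroup <- Treatment -> Severity <- Hospital -> Biomarker
  P3: Outcome <- Hospital -> Biomarker
The empty set is not sufficient: P1 (Outcome <- Dosage -> Biomarker) has no collider blocking it and no conditioned non-collider, so it is open.
Try {Dosage, Hospital}:
  P1: blocked at fork node Dosage ∈ conditioning set.
  P2: blocked at collider AgeGroup (neither it nor any descendant is in the conditioning set).
  P3: blocked at fork node Hospital ∈ conditioning set.
{Dosage, Hospital} contains no descendant of Outcome and blocks every backdoor path.
Every element of {Dosage, Hospital} is needed (dropping Dosage leaves P1 open; dropping Hospital leaves P3 open), so no proper subset is valid.
Among all size-2 subsets of the eligible variables, only {Dosage, Hospital} blocks every backdoor path, so it is the unique smallest valid adjustment set.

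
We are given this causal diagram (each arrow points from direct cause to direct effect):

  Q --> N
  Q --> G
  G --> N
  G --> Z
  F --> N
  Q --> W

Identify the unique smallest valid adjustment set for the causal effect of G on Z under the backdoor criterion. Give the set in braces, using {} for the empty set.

Variables eligible for adjustment (non-descendants of G, excluding G and Z): {F, Q, W}.
Backdoor paths from G to Z:
  (none)
With no backdoor paths the empty set already satisfies the criterion, and it is trivially minimal.

{}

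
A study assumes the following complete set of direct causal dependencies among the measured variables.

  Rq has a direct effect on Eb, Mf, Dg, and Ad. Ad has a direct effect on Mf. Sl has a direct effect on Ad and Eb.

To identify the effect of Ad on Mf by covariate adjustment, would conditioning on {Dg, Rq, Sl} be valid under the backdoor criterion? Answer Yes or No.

Backdoor paths from Ad to Mf (paths whose first edge points into Ad):
  P1: Ad <- Sl -> Eb <- Rq -> Mf
  P2: Ad <- Rq -> Mf
Condition 1 (no descendant of Ad in the set): holds — descendants of Ad are {Mf}; none are in {Dg, Rq, Sl}.
Condition 2 (every backdoor path blocked by {Dg, Rq, Sl}):
  P1: blocked at fork node Sl ∈ conditioning set.
  P2: blocked at fork node Rq ∈ conditioning set.
{Dg, Rq, Sl} satisfies the backdoor criterion.

Yes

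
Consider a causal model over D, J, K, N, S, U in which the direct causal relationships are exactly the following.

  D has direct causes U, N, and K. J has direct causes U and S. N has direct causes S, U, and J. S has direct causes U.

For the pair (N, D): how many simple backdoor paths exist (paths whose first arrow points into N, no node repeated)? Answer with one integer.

A backdoor path from N to D is any simple undirected path whose first edge points into N (i.e. leaves N via a parent).
Parents of N: {J, S, U}.
Enumerating:
  P1: N <- U -> D
  P2: N <- S <- U -> D
  P3: N <- S -> J <- U -> D
  P4: N <- J <- U -> D
  P5: N <- J <- S <- U -> D
That exhausts the simple backdoor paths. Count: 5.

5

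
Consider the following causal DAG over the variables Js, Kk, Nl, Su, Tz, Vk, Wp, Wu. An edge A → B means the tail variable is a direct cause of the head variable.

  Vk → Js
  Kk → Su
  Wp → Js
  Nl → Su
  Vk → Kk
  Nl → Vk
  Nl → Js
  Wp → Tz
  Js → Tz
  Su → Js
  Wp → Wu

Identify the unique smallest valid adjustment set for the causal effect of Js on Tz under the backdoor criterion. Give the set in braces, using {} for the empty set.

{Wp}

Variables eligible for adjustment (non-descendants of Js, excluding Js and Tz): {Kk, Nl, Su, Vk, Wp, Wu}.
Backdoor paths from Js to Tz:
  P1: Js <- Wp -> Tz
The empty set is not sufficient: P1 (Js <- Wp -> Tz) has no collider blocking it and no conditioned non-collider, so it is open.
Try {Wp}:
  P1: blocked at fork node Wp ∈ conditioning set.
{Wp} contains no descendant of Js and blocks every backdoor path.
No other singleton works — e.g. {Nl} leaves P1 open — so {Wp} is the unique smallest valid adjustment set.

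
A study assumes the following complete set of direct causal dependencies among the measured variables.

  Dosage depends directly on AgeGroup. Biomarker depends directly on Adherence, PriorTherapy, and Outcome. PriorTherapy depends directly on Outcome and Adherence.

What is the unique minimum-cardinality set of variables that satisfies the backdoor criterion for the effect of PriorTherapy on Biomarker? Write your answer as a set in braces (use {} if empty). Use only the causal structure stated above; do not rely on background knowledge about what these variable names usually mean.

Variables eligible for adjustment (non-descendants of PriorTherapy, excluding PriorTherapy and Biomarker): {Adherence, AgeGroup, Dosage, Outcome}.
Backdoor paths from PriorTherapy to Biomarker:
  P1: PriorTherapy <- Outcome -> Biomarker
  P2: PriorTherapy <- Adherence -> Biomarker
The empty set is not sufficient: P1 (PriorTherapy <- Outcome -> Biomarker) has no collider blocking it and no conditioned non-collider, so it is open.
Try {Adherence, Outcome}:
  P1: blocked at fork node Outcome ∈ conditioning set.
  P2: blocked at fork node Adherence ∈ conditioning set.
{Adherence, Outcome} contains no descendant of PriorTherapy and blocks every backdoor path.
Every element of {Adherence, Outcome} is needed (dropping Adherence leaves P2 open; dropping Outcome leaves P1 open), so no proper subset is valid.
Among all size-2 subsets of the eligible variables, only {Adherence, Outcome} blocks every backdoor path, so it is the unique smallest valid adjustment set.

{Adherence, Outcome}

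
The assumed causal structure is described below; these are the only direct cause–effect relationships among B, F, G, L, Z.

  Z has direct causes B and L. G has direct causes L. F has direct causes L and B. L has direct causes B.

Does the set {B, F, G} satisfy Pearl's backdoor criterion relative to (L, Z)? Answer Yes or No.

Backdoor paths from L to Z (paths whose first edge points into L):
  P1: L <- B -> Z
Condition 1 (no descendant of L in the set): FAILS — F and G are descendants of L.
Condition 2 (every backdoor path blocked by {B, F, G}):
  P1: blocked at fork node B ∈ conditioning set.
{B, F, G} does not satisfy the backdoor criterion.

No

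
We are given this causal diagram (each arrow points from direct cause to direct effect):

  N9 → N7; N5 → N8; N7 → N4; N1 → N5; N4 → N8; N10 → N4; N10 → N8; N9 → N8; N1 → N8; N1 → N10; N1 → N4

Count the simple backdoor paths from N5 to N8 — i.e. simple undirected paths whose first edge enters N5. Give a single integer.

A backdoor path from N5 to N8 is any simple undirected path whose first edge points into N5 (i.e. leaves N5 via a parent).
Parents of N5: {N1}.
Enumerating:
  P1: N5 <- N1 -> N10 -> N4 <- N7 <- N9 -> N8
  P2: N5 <- N1 -> N10 -> N4 -> N8
  P3: N5 <- N1 -> N10 -> N8
  P4: N5 <- N1 -> N4 <- N10 -> N8
  P5: N5 <- N1 -> N4 <- N7 <- N9 -> N8
  P6: N5 <- N1 -> N4 -> N8
  P7: N5 <- N1 -> N8
That exhausts the simple backdoor paths. Count: 7.

7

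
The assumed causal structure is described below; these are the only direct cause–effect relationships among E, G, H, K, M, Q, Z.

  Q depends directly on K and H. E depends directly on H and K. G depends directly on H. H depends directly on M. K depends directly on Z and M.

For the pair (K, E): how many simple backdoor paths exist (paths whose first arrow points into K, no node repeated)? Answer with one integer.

A backdoor path from K to E is any simple undirected path whose first edge points into K (i.e. leaves K via a parent).
Parents of K: {M, Z}.
Enumerating:
  P1: K <- M -> H -> E
That exhausts the simple backdoor paths. Count: 1.

1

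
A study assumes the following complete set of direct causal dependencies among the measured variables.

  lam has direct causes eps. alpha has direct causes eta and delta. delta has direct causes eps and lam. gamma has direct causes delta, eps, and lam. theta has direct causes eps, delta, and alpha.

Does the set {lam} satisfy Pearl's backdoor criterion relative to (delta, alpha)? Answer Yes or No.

Yes

Backdoor paths from delta to alpha (paths whose first edge points into delta):
  P1: delta <- eps -> theta <- alpha
  P2: delta <- lam <- eps -> theta <- alpha
  P3: delta <- lam -> gamma <- eps -> theta <- alpha
Condition 1 (no descendant of delta in the set): holds — descendants of delta are {alpha, gamma, theta}; none are in {lam}.
Condition 2 (every backdoor path blocked by {lam}):
  P1: blocked at collider theta (neither it nor any descendant is in the conditioning set).
  P2: blocked at chain node lam ∈ conditioning set.
  P3: blocked at fork node lam ∈ conditioning set.
{lam} satisfies the backdoor criterion.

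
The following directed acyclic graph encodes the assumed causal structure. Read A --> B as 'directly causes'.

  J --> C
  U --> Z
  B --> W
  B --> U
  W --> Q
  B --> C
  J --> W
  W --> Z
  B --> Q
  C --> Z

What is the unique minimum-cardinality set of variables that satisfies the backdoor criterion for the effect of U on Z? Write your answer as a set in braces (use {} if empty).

Variables eligible for adjustment (non-descendants of U, excluding U and Z): {B, C, J, Q, W}.
Backdoor paths from U to Z:
  P1: U <- B -> W <- J -> C -> Z
  P2: U <- B -> W -> Z
  P3: U <- B -> Q <- W <- J -> C -> Z
  P4: U <- B -> Q <- W -> Z
  P5: U <- B -> C <- J -> W -> Z
  P6: U <- B -> C -> Z
The empty set is not sufficient: P2 (U <- B -> W -> Z) has no collider blocking it and no conditioned non-collider, so it is open.
Try {B}:
  P1: blocked at fork node B ∈ conditioning set.
  P2: blocked at fork node B ∈ conditioning set.
  P3: blocked at fork node B ∈ conditioning set.
  P4: blocked at fork node B ∈ conditioning set.
  P5: blocked at fork node B ∈ conditioning set.
  P6: blocked at fork node B ∈ conditioning set.
{B} contains no descendant of U and blocks every backdoor path.
No other singleton works — e.g. {J} leaves P2 open — so {B} is the unique smallest valid adjustment set.

{B}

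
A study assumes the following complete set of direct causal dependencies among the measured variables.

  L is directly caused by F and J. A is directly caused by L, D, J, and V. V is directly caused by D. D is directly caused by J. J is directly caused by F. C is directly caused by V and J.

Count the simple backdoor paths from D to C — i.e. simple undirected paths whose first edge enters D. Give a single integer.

4

A backdoor path from D to C is any simple undirected path whose first edge points into D (i.e. leaves D via a parent).
Parents of D: {J}.
Enumerating:
  P1: D <- J <- F -> L -> A <- V -> C
  P2: D <- J -> L -> A <- V -> C
  P3: D <- J -> A <- V -> C
  P4: D <- J -> C
That exhausts the simple backdoor paths. Count: 4.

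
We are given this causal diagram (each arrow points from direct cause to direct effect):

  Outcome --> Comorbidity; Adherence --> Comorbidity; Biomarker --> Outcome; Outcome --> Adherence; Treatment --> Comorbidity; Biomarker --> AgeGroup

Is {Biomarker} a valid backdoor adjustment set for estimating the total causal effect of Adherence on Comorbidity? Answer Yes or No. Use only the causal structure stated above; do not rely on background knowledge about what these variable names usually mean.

Backdoor paths from Adherence to Comorbidity (paths whose first edge points into Adherence):
  P1: Adherence <- Outcome -> Comorbidity
Condition 1 (no descendant of Adherence in the set): holds — descendants of Adherence are {Comorbidity}; none are in {Biomarker}.
Condition 2 (every backdoor path blocked by {Biomarker}):
  P1: open — no interior node is in the conditioning set.
{Biomarker} does not satisfy the backdoor criterion.

No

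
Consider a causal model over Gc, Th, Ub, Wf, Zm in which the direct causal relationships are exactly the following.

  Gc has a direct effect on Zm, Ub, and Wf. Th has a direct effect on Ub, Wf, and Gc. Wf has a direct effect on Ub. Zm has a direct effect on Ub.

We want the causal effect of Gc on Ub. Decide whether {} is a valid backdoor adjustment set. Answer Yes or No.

No

Backdoor paths from Gc to Ub (paths whose first edge points into Gc):
  P1: Gc <- Th -> Wf -> Ub
  P2: Gc <- Th -> Ub
Condition 1 (no descendant of Gc in the set): holds — descendants of Gc are {Ub, Wf, Zm}; none are in {}.
Condition 2 (every backdoor path blocked by {}):
  P1: open — no interior node is in the conditioning set.
  P2: open — no interior node is in the conditioning set.
{} does not satisfy the backdoor criterion.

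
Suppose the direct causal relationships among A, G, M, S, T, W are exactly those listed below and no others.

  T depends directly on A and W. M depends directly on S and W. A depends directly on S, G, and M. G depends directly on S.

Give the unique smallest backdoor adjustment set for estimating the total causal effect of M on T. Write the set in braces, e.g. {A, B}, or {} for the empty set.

{S, W}

Variables eligible for adjustment (non-descendants of M, excluding M and T): {G, S, W}.
Backdoor paths from M to T:
  P1: M <- S -> G -> A -> T
  P2: M <- S -> A -> T
  P3: M <- W -> T
The empty set is not sufficient: P1 (M <- S -> G -> A -> T) has no collider blocking it and no conditioned non-collider, so it is open.
Try {S, W}:
  P1: blocked at fork node S ∈ conditioning set.
  P2: blocked at fork node S ∈ conditioning set.
  P3: blocked at fork node W ∈ conditioning set.
{S, W} contains no descendant of M and blocks every backdoor path.
Every element of {S, W} is needed (dropping S leaves P1 open; dropping W leaves P3 open), so no proper subset is valid.
Among all size-2 subsets of the eligible variables, only {S, W} blocks every backdoor path, so it is the unique smallest valid adjustment set.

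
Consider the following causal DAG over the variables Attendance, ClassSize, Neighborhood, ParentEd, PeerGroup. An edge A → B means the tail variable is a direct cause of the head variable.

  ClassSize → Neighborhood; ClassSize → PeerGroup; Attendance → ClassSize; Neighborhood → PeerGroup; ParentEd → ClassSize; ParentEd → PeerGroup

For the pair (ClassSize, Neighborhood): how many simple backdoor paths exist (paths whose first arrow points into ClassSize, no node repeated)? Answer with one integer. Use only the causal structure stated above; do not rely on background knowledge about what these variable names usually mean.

A backdoor path from ClassSize to Neighborhood is any simple undirected path whose first edge points into ClassSize (i.e. leaves ClassSize via a parent).
Parents of ClassSize: {Attendance, ParentEd}.
Enumerating:
  P1: ClassSize <- ParentEd -> PeerGroup <- Neighborhood
That exhausts the simple backdoor paths. Count: 1.

1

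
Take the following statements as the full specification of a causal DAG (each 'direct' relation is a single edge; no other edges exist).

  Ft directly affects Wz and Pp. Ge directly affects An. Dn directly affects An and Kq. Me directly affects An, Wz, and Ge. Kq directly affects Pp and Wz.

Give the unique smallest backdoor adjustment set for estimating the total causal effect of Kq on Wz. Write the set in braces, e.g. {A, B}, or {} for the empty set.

{}

Variables eligible for adjustment (non-descendants of Kq, excluding Kq and Wz): {An, Dn, Ft, Ge, Me}.
Backdoor paths from Kq to Wz:
  P1: Kq <- Dn -> An <- Me -> Wz
  P2: Kq <- Dn -> An <- Ge <- Me -> Wz
Each backdoor path contains an unconditioned collider, so every path is already blocked with the empty conditioning set:
  P1: blocked at collider An (neither it nor any descendant is in the conditioning set).
  P2: blocked at collider An (neither it nor any descendant is in the conditioning set).
The empty set is therefore the unique smallest valid set.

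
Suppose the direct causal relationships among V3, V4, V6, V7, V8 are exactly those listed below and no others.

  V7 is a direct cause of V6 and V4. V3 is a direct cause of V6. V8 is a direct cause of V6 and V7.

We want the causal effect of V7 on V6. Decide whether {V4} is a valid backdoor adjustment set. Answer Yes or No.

Backdoor paths from V7 to V6 (paths whose first edge points into V7):
  P1: V7 <- V8 -> V6
Condition 1 (no descendant of V7 in the set): FAILS — V4 is a descendant of V7.
Condition 2 (every backdoor path blocked by {V4}):
  P1: open — no interior node is in the conditioning set.
{V4} does not satisfy the backdoor criterion.

No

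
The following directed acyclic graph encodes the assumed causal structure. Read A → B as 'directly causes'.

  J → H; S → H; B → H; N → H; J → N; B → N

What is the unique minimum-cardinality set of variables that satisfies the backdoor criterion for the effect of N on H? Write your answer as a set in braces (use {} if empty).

Variables eligible for adjustment (non-descendants of N, excluding N and H): {B, J, S}.
Backdoor paths from N to H:
  P1: N <- B -> H
  P2: N <- J -> H
The empty set is not sufficient: P1 (N <- B -> H) has no collider blocking it and no conditioned non-collider, so it is open.
Try {B, J}:
  P1: blocked at fork node B ∈ conditioning set.
  P2: blocked at fork node J ∈ conditioning set.
{B, J} contains no descendant of N and blocks every backdoor path.
Every element of {B, J} is needed (dropping B leaves P1 open; dropping J leaves P2 open), so no proper subset is valid.
Among all size-2 subsets of the eligible variables, only {B, J} blocks every backdoor path, so it is the unique smallest valid adjustment set.

{B, J}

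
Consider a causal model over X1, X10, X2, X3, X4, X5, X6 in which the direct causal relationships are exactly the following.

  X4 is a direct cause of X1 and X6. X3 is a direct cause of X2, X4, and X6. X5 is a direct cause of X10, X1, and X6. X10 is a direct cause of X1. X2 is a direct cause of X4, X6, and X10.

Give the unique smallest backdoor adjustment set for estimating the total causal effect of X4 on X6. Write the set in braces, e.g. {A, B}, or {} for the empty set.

{X2, X3}

Variables eligible for adjustment (non-descendants of X4, excluding X4 and X6): {X10, X2, X3, X5}.
Backdoor paths from X4 to X6:
  P1: X4 <- X3 -> X2 -> X10 <- X5 -> X6
  P2: X4 <- X3 -> X2 -> X10 -> X1 <- X5 -> X6
  P3: X4 <- X3 -> X2 -> X6
  P4: X4 <- X3 -> X6
  P5: X4 <- X2 <- X3 -> X6
  P6: X4 <- X2 -> X10 <- X5 -> X6
  P7: X4 <- X2 -> X10 -> X1 <- X5 -> X6
  P8: X4 <- X2 -> X6
The empty set is not sufficient: P3 (X4 <- X3 -> X2 -> X6) has no collider blocking it and no conditioned non-collider, so it is open.
Try {X2, X3}:
  P1: blocked at fork node X3 ∈ conditioning set.
  P2: blocked at fork node X3 ∈ conditioning set.
  P3: blocked at fork node X3 ∈ conditioning set.
  P4: blocked at fork node X3 ∈ conditioning set.
  P5: blocked at chain node X2 ∈ conditioning set.
  P6: blocked at fork node X2 ∈ conditioning set.
  P7: blocked at fork node X2 ∈ conditioning set.
  P8: blocked at fork node X2 ∈ conditioning set.
{X2, X3} contains no descendant of X4 and blocks every backdoor path.
Every element of {X2, X3} is needed (dropping X2 leaves P8 open; dropping X3 leaves P4 open), so no proper subset is valid.
Among all size-2 subsets of the eligible variables, only {X2, X3} blocks every backdoor path, so it is the unique smallest valid adjustment set.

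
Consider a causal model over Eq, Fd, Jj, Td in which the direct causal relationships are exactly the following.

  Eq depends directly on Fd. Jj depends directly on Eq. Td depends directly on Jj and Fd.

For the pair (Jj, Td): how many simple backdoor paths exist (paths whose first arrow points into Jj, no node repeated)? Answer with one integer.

A backdoor path from Jj to Td is any simple undirected path whose first edge points into Jj (i.e. leaves Jj via a parent).
Parents of Jj: {Eq}.
Enumerating:
  P1: Jj <- Eq <- Fd -> Td
That exhausts the simple backdoor paths. Count: 1.

1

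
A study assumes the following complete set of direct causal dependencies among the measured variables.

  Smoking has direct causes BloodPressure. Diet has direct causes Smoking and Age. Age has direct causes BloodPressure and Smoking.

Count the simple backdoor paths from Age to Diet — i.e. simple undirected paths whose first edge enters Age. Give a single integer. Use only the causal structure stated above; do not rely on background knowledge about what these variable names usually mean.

A backdoor path from Age to Diet is any simple undirected path whose first edge points into Age (i.e. leaves Age via a parent).
Parents of Age: {BloodPressure, Smoking}.
Enumerating:
  P1: Age <- BloodPressure -> Smoking -> Diet
  P2: Age <- Smoking -> Diet
That exhausts the simple backdoor paths. Count: 2.

2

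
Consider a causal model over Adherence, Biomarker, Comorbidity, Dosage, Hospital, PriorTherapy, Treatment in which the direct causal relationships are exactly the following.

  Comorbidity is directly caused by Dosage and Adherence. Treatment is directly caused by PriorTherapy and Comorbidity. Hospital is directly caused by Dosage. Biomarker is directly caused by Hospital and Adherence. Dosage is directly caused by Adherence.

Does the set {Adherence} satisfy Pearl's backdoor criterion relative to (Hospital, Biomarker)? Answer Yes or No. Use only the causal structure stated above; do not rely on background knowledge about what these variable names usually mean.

Backdoor paths from Hospital to Biomarker (paths whose first edge points into Hospital):
  P1: Hospital <- Dosage <- Adherence -> Biomarker
  P2: Hospital <- Dosage -> Comorbidity <- Adherence -> Biomarker
Condition 1 (no descendant of Hospital in the set): holds — descendants of Hospital are {Biomarker}; none are in {Adherence}.
Condition 2 (every backdoor path blocked by {Adherence}):
  P1: blocked at fork node Adherence ∈ conditioning set.
  P2: blocked at collider Comorbidity (neither it nor any descendant is in the conditioning set).
{Adherence} satisfies the backdoor criterion.

Yes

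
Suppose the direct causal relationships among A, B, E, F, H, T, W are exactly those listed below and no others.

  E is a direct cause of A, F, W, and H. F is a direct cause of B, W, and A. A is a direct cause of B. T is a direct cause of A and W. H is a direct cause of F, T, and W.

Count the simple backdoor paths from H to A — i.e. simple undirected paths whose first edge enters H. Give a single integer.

A backdoor path from H to A is any simple undirected path whose first edge points into H (i.e. leaves H via a parent).
Parents of H: {E}.
Enumerating:
  P1: H <- E -> F -> W <- T -> A
  P2: H <- E -> F -> A
  P3: H <- E -> F -> B <- A
  P4: H <- E -> W <- T -> A
  P5: H <- E -> W <- F -> A
  P6: H <- E -> W <- F -> B <- A
  P7: H <- E -> A
That exhausts the simple backdoor paths. Count: 7.

7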